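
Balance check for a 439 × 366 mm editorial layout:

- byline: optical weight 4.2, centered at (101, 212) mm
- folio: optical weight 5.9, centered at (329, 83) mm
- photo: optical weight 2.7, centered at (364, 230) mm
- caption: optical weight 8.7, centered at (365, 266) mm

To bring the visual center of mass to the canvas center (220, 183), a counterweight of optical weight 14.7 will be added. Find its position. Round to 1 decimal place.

(98.0, 157.1)

With the counterweight, Σw becomes 4.2 + 5.9 + 2.7 + 8.7 + 14.7 = 36.2.
x: need Σw·x = 36.2·220 = 7964.0. Existing = 4.2·101 + 5.9·329 + 2.7·364 + 8.7·365 = 6523.6. Remainder 1440.4 / 14.7 ≈ 97.99.
y: need Σw·y = 36.2·183 = 6624.6. Existing = 4.2·212 + 5.9·83 + 2.7·230 + 8.7·266 = 4315.3. Remainder 2309.3 / 14.7 ≈ 157.10.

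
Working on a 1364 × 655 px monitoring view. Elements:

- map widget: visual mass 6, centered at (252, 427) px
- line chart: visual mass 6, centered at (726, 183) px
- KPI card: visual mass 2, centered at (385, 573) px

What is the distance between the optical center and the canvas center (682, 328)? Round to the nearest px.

≈ 208 px

Weights sum to 6 + 6 + 2 = 14.
x-moment: 6·252 + 6·726 + 2·385 = 6638; centroid 6638/14 ≈ 474.14.
y-moment: 6·427 + 6·183 + 2·573 = 4806; centroid 4806/14 ≈ 343.29.
From (682, 328): dx = -207.86, dy = 15.29, so the distance is √(dx²+dy²) ≈ 208.42.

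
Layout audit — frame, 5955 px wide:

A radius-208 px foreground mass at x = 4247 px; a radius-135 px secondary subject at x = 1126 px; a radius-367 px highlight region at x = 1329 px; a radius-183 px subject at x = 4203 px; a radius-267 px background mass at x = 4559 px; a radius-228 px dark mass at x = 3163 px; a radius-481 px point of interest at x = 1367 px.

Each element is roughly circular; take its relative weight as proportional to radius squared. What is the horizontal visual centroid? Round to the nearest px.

Weights ∝ r²: foreground mass 208² = 43264, secondary subject 135² = 18225, highlight region 367² = 134689, subject 183² = 33489, background mass 267² = 71289, dark mass 228² = 51984, point of interest 481² = 231361; Σw = 584301.
Σw·x = 1329721936; x̄ = 1329721936/584301 ≈ 2275.75.

x ≈ 2276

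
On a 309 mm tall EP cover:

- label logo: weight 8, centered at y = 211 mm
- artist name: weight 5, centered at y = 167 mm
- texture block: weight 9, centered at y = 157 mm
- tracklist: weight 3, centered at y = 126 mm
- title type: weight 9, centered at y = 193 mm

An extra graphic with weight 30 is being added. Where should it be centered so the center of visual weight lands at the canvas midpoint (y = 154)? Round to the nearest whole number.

After adding the extra graphic, total weight = 8 + 5 + 9 + 3 + 9 + 30 = 64.
y: target moment 64×154 = 9856; current 8·211 + 5·167 + 9·157 + 3·126 + 9·193 = 6051; the extra graphic supplies 3805, so y = 3805/30 ≈ 126.83.

y ≈ 127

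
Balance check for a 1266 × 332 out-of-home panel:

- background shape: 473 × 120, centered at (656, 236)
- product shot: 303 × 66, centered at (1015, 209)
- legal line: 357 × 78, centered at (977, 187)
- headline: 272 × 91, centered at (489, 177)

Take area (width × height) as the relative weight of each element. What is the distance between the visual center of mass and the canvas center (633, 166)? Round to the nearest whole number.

≈ 124

Areas: background shape 473·120 = 56760, product shot 303·66 = 19998, legal line 357·78 = 27846, headline 272·91 = 24752. Total weight = 129356.
x-moment: 56760·656 + 19998·1015 + 27846·977 + 24752·489 = 96841800; centroid 96841800/129356 ≈ 748.65.
y-moment: 56760·236 + 19998·209 + 27846·187 + 24752·177 = 27163248; centroid 27163248/129356 ≈ 209.99.
Relative to (633, 166): Δ = (115.65, 43.99); |Δ| = √(115.65² + 43.99²) ≈ 123.73.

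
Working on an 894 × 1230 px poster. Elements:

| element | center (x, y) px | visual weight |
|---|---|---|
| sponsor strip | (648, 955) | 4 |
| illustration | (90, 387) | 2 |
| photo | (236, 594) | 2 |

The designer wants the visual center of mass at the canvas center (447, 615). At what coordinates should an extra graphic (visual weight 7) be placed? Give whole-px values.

After adding the extra graphic, total weight = 4 + 2 + 2 + 7 = 15.
x: target moment 15×447 = 6705; current 4·648 + 2·90 + 2·236 = 3244; the extra graphic supplies 3461, so x = 3461/7 ≈ 494.43.
y: target moment 15×615 = 9225; current 4·955 + 2·387 + 2·594 = 5782; the extra graphic supplies 3443, so y = 3443/7 ≈ 491.86.

(494, 492)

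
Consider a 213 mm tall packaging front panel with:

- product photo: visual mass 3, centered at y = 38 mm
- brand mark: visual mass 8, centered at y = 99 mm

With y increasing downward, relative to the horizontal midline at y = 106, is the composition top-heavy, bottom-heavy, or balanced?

top-heavy

Total weight = 3 + 8 = 11.
Σw·y = 3·38 + 8·99 = 906, so ȳ = 906/11 ≈ 82.36.
82.4 vs midline 106 → top-heavy.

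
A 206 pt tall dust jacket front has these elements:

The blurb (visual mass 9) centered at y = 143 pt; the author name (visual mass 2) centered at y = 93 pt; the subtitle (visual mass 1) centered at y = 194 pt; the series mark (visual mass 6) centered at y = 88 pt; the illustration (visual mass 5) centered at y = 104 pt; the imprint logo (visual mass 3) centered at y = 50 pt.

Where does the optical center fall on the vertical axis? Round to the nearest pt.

y ≈ 110

Weights sum to 9 + 2 + 1 + 6 + 5 + 3 = 26.
Σw·y = 9·143 + 2·93 + 1·194 + 6·88 + 5·104 + 3·50 = 2865, so ȳ = 2865/26 ≈ 110.19.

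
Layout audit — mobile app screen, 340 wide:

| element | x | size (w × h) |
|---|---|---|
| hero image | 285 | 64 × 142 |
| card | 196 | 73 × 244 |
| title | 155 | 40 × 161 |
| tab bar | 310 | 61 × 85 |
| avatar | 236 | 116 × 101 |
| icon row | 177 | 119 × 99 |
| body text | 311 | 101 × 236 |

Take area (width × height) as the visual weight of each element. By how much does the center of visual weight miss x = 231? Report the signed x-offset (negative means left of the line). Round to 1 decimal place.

≈ 13.0

Areas → weights: hero image 64·142 = 9088, card 73·244 = 17812, title 40·161 = 6440, tab bar 61·85 = 5185, avatar 116·101 = 11716, icon row 119·99 = 11781, body text 101·236 = 23836; Σw = 85858.
x-moment: 9088·285 + 17812·196 + 6440·155 + 5185·310 + 11716·236 + 11781·177 + 23836·311 = 20949991; centroid 20949991/85858 ≈ 244.01.
Difference: 244.01 − 231 ≈ 13.01.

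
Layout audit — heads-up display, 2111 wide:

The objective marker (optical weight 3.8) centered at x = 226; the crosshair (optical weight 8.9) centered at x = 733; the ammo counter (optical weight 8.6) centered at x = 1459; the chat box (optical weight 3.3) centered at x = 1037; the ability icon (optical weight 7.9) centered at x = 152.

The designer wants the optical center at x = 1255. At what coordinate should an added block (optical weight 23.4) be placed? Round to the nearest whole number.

New total weight: (3.8 + 8.9 + 8.6 + 3.3 + 7.9) + 23.4 = 55.9.
x: target moment 55.9×1255 = 70154.5; current 3.8·226 + 8.9·733 + 8.6·1459 + 3.3·1037 + 7.9·152 = 24552.8; the added block supplies 45601.7, so x = 45601.7/23.4 ≈ 1948.79.

x ≈ 1949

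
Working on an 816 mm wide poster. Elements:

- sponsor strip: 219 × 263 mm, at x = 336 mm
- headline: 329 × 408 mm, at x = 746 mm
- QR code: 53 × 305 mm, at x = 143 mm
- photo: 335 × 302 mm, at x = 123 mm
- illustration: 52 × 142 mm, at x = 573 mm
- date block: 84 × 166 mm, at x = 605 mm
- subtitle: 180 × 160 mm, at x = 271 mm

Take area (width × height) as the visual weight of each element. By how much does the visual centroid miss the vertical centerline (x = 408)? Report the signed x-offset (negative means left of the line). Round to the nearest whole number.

≈ 23 mm

Areas: sponsor strip 219·263 = 57597, headline 329·408 = 134232, QR code 53·305 = 16165, photo 335·302 = 101170, illustration 52·142 = 7384, date block 84·166 = 13944, subtitle 180·160 = 28800. Total weight = 359292.
x: (57597·336 + 134232·746 + 16165·143 + 101170·123 + 7384·573 + 13944·605 + 28800·271) / 359292 = 154717121 / 359292 ≈ 430.62
Against x = 408, that's 430.62 − 408 = 22.62.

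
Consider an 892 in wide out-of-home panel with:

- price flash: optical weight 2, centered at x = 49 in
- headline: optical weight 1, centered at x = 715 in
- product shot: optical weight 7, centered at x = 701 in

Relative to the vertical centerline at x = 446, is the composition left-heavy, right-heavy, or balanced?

Σw = 2 + 1 + 7 = 10.
x: (2·49 + 1·715 + 7·701) / 10 = 5720 / 10 ≈ 572.00
572.0 vs midline 446 → right-heavy.

right-heavy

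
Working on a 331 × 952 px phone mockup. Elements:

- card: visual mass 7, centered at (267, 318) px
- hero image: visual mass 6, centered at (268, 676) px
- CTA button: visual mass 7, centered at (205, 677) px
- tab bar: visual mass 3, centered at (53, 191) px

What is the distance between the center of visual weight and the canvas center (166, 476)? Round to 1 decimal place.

Total weight = 7 + 6 + 7 + 3 = 23.
Σw·x = 7·267 + 6·268 + 7·205 + 3·53 = 5071, so x̄ = 5071/23 ≈ 220.48.
Σw·y = 7·318 + 6·676 + 7·677 + 3·191 = 11594, so ȳ = 11594/23 ≈ 504.09.
From (166, 476): dx = 54.48, dy = 28.09, so the distance is √(dx²+dy²) ≈ 61.29.

≈ 61.3 px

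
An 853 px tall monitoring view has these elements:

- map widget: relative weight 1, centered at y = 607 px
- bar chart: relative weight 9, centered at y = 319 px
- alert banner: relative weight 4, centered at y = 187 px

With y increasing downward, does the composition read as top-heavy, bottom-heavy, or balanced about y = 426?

top-heavy

Σw = 1 + 9 + 4 = 14.
Σw·y = 1·607 + 9·319 + 4·187 = 4226, so ȳ = 4226/14 ≈ 301.86.
Since 301.9 is above (smaller y than) 426, the composition reads top-heavy.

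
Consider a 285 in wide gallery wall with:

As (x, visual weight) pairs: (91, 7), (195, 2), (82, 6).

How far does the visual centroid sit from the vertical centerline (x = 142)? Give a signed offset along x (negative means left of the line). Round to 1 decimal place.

≈ -40.7 in

Weights sum to 7 + 2 + 6 = 15.
x: (7·91 + 2·195 + 6·82) / 15 = 1519 / 15 ≈ 101.27
Against x = 142, that's 101.27 − 142 = -40.73.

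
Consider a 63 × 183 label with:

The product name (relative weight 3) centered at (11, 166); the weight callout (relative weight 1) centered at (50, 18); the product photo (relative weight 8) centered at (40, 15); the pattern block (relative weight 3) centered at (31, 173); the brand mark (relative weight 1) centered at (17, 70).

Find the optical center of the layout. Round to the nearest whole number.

Weights sum to 3 + 1 + 8 + 3 + 1 = 16.
Σw·x = 3·11 + 1·50 + 8·40 + 3·31 + 1·17 = 513, so x̄ = 513/16 ≈ 32.06.
Σw·y = 3·166 + 1·18 + 8·15 + 3·173 + 1·70 = 1225, so ȳ = 1225/16 ≈ 76.56.

(32, 77)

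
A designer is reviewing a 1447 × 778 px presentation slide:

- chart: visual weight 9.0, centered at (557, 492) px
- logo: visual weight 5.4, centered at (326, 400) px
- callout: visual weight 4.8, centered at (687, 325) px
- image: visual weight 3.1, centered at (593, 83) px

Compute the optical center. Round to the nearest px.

(534, 377)

Σw = 9.0 + 5.4 + 4.8 + 3.1 = 22.3.
x: (9.0·557 + 5.4·326 + 4.8·687 + 3.1·593) / 22.3 = 11909.3 / 22.3 ≈ 534.05
y: (9.0·492 + 5.4·400 + 4.8·325 + 3.1·83) / 22.3 = 8405.3 / 22.3 ≈ 376.92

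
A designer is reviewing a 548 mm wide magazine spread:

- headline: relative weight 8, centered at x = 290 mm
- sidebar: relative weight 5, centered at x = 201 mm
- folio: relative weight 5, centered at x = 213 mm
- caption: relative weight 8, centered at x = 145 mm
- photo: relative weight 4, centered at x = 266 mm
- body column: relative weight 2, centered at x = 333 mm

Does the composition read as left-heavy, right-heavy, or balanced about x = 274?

left-heavy

Weights sum to 8 + 5 + 5 + 8 + 4 + 2 = 32.
x: (8·290 + 5·201 + 5·213 + 8·145 + 4·266 + 2·333) / 32 = 7280 / 32 ≈ 227.50
227.5 lies left of the midline 274, so the layout is left-heavy.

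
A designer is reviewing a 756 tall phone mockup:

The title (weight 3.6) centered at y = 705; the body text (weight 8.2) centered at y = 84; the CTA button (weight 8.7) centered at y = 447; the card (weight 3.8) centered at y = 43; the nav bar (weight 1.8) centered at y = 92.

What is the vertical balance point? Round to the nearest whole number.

Total weight = 3.6 + 8.2 + 8.7 + 3.8 + 1.8 = 26.1.
y: (3.6·705 + 8.2·84 + 8.7·447 + 3.8·43 + 1.8·92) / 26.1 = 7444.7 / 26.1 ≈ 285.24

y ≈ 285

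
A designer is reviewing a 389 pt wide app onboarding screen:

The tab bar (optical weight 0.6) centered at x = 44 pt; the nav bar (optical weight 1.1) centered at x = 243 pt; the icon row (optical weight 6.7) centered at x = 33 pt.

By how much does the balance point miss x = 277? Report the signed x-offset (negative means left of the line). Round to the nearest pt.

≈ -216 pt

Weights sum to 0.6 + 1.1 + 6.7 = 8.4.
x-moment: 0.6·44 + 1.1·243 + 6.7·33 = 514.8; centroid 514.8/8.4 ≈ 61.29.
Offset from x = 277: 61.29 − 277 ≈ -215.71.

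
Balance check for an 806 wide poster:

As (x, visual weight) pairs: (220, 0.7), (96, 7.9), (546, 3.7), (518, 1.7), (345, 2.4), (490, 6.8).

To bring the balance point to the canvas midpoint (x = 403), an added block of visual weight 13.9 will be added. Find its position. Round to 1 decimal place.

After adding the added block, total weight = 0.7 + 7.9 + 3.7 + 1.7 + 2.4 + 6.8 + 13.9 = 37.1.
Along x: (7973.2 + 13.9·x) / 37.1 = 403 (existing moment 0.7·220 + 7.9·96 + 3.7·546 + 1.7·518 + 2.4·345 + 6.8·490 = 7973.2) ⇒ x = (14951.3 − 7973.2) / 13.9 ≈ 502.02.

x ≈ 502.0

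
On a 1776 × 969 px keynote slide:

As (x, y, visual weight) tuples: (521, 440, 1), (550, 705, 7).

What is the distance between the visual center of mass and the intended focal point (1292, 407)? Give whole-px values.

≈ 791 px

Total weight = 1 + 7 = 8.
x: (1·521 + 7·550) / 8 = 4371 / 8 ≈ 546.38
y: (1·440 + 7·705) / 8 = 5375 / 8 ≈ 671.88
Relative to (1292, 407): Δ = (-745.62, 264.88); |Δ| = √(-745.62² + 264.88²) ≈ 791.27.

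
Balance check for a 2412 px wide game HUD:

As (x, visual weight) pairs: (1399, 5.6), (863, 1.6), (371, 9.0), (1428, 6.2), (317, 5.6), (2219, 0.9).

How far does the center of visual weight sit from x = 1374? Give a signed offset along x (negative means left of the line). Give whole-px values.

Σw = 5.6 + 1.6 + 9.0 + 6.2 + 5.6 + 0.9 = 28.9.
x-moment: 5.6·1399 + 1.6·863 + 9.0·371 + 6.2·1428 + 5.6·317 + 0.9·2219 = 25180.1; centroid 25180.1/28.9 ≈ 871.28.
Offset from x = 1374: 871.28 − 1374 ≈ -502.72.

≈ -503 px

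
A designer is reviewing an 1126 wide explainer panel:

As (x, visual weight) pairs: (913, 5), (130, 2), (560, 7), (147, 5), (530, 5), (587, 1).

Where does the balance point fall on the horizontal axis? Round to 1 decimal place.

x ≈ 508.7

Total weight = 5 + 2 + 7 + 5 + 5 + 1 = 25.
x: moment 12717 / weight 25 ≈ 508.68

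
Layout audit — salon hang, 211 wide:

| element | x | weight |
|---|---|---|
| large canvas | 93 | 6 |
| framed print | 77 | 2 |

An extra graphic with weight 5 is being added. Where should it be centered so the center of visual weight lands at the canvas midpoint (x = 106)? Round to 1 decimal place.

x ≈ 133.2

After adding the extra graphic, total weight = 6 + 2 + 5 = 13.
Along x: (712 + 5·x) / 13 = 106 (existing moment 6·93 + 2·77 = 712) ⇒ x = (1378 − 712) / 5 ≈ 133.20.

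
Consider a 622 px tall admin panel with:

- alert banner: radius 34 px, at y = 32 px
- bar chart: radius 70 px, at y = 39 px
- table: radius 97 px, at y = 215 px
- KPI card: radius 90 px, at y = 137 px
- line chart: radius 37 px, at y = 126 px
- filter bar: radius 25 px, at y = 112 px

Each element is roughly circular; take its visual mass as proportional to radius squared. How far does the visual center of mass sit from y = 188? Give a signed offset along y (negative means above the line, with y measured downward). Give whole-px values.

≈ -47 px

r² weights: alert banner 34² = 1156, bar chart 70² = 4900, table 97² = 9409, KPI card 90² = 8100, line chart 37² = 1369, filter bar 25² = 625. Total = 25559.
y: (1156·32 + 4900·39 + 9409·215 + 8100·137 + 1369·126 + 625·112) / 25559 = 3603221 / 25559 ≈ 140.98
Difference: 140.98 − 188 ≈ -47.02.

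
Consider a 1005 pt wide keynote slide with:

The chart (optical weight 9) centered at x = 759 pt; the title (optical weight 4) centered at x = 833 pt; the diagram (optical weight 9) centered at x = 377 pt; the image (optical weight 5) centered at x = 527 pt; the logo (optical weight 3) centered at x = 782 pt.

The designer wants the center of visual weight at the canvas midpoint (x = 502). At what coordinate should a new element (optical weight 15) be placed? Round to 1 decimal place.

x ≈ 270.2

After adding the new element, total weight = 9 + 4 + 9 + 5 + 3 + 15 = 45.
x: target moment 45×502 = 22590; current 9·759 + 4·833 + 9·377 + 5·527 + 3·782 = 18537; the new element supplies 4053, so x = 4053/15 ≈ 270.20.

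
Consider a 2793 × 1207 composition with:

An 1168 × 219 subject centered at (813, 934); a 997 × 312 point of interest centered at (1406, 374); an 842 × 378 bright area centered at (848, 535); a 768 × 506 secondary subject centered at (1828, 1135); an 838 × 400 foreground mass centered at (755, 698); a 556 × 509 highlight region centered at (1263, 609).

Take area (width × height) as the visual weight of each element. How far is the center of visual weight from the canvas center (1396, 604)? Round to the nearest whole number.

≈ 246

Areas → weights: subject 1168·219 = 255792, point of interest 997·312 = 311064, bright area 842·378 = 318276, secondary subject 768·506 = 388608, foreground mass 838·400 = 335200, highlight region 556·509 = 283004; Σw = 1891944.
Σw·x = 255792·813 + 311064·1406 + 318276·848 + 388608·1828 + 335200·755 + 283004·1263 = 2236098404, so x̄ = 2236098404/1891944 ≈ 1181.91.
Σw·y = 255792·934 + 311064·374 + 318276·535 + 388608·1135 + 335200·698 + 283004·609 = 1372914440, so ȳ = 1372914440/1891944 ≈ 725.66.
Relative to (1396, 604): Δ = (-214.09, 121.66); |Δ| = √(-214.09² + 121.66²) ≈ 246.25.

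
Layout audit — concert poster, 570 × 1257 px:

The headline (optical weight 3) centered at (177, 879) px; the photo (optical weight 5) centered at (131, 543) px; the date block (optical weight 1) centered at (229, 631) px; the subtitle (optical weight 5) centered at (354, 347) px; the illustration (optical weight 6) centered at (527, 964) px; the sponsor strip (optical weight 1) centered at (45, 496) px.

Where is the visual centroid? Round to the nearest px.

Weights sum to 3 + 5 + 1 + 5 + 6 + 1 = 21.
x: (3·177 + 5·131 + 1·229 + 5·354 + 6·527 + 1·45) / 21 = 6392 / 21 ≈ 304.38
y: (3·879 + 5·543 + 1·631 + 5·347 + 6·964 + 1·496) / 21 = 13998 / 21 ≈ 666.57

(304, 667)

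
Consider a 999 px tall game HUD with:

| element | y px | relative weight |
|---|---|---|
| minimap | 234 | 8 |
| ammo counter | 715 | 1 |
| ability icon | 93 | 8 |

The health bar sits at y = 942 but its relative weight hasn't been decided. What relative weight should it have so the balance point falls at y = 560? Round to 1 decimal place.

Known weights sum to 8 + 1 + 8 = 17; their moment is 8·234 + 1·715 + 8·93 = 3331.
Balance at y = 560 requires (3331 + w·942) / (17 + w) = 560.
So w = (560·17 − 3331)/(942 − 560) = 6189/382 ≈ 16.20.

w ≈ 16.2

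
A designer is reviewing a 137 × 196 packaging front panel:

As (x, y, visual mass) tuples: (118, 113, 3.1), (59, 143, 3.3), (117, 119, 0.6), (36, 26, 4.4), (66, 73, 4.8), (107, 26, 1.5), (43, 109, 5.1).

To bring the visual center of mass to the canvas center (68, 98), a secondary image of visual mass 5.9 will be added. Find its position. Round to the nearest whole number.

With the secondary image, Σw becomes 3.1 + 3.3 + 0.6 + 4.4 + 4.8 + 1.5 + 5.1 + 5.9 = 28.7.
x: need Σw·x = 28.7·68 = 1951.6. Existing = 3.1·118 + 3.3·59 + 0.6·117 + 4.4·36 + 4.8·66 + 1.5·107 + 5.1·43 = 1485.7. Remainder 465.9 / 5.9 ≈ 78.97.
y: need Σw·y = 28.7·98 = 2812.6. Existing = 3.1·113 + 3.3·143 + 0.6·119 + 4.4·26 + 4.8·73 + 1.5·26 + 5.1·109 = 1953.3. Remainder 859.3 / 5.9 ≈ 145.64.

(79, 146)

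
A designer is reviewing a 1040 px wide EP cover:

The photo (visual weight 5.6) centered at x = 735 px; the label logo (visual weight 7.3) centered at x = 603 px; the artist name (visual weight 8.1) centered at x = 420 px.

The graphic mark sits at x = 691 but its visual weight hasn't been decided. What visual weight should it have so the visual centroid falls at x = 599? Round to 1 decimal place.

Fixed elements: Σw = 5.6 + 7.3 + 8.1 = 21.0, Σw·x = 5.6·735 + 7.3·603 + 8.1·420 = 11919.9.
For the centroid to hit 599: (11919.9 + w·691) / (21.0 + w) = 599.
Rearranging, w·(691 − 599) = 599·21.0 − 11919.9 = 659.1, so w ≈ 659.1/92 = 7.16.

w ≈ 7.2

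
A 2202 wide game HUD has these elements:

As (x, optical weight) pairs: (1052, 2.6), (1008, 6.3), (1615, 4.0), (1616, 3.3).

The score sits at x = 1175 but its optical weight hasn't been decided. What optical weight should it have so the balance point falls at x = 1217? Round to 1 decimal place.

w ≈ 27.7

Known weights sum to 2.6 + 6.3 + 4.0 + 3.3 = 16.2; their moment is 2.6·1052 + 6.3·1008 + 4.0·1615 + 3.3·1616 = 20878.4.
Balance at x = 1217 requires (20878.4 + w·1175) / (16.2 + w) = 1217.
So w = (1217·16.2 − 20878.4)/(1175 − 1217) = -1163.0/-42 ≈ 27.69.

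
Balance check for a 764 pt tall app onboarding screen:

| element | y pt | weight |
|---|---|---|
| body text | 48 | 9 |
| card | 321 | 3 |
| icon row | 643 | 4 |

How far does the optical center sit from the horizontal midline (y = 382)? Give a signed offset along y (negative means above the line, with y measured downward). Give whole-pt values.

Σw = 9 + 3 + 4 = 16.
y-moment: 9·48 + 3·321 + 4·643 = 3967; centroid 3967/16 ≈ 247.94.
Offset from y = 382: 247.94 − 382 ≈ -134.06.

≈ -134 pt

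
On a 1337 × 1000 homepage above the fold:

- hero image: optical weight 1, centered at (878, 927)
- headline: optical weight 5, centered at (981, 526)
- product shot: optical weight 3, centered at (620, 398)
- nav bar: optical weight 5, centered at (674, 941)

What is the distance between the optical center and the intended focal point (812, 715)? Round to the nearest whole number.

Total weight = 1 + 5 + 3 + 5 = 14.
Σw·x = 1·878 + 5·981 + 3·620 + 5·674 = 11013, so x̄ = 11013/14 ≈ 786.64.
Σw·y = 1·927 + 5·526 + 3·398 + 5·941 = 9456, so ȳ = 9456/14 ≈ 675.43.
Relative to (812, 715): Δ = (-25.36, -39.57); |Δ| = √(-25.36² + -39.57²) ≈ 47.00.

≈ 47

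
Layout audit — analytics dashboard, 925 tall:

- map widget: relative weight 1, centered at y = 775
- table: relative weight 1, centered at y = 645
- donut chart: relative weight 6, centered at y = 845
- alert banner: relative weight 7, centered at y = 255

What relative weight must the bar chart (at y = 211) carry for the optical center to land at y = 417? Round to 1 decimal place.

w ≈ 9.8

Existing Σw = 15 (1 + 1 + 6 + 7); existing moment 1·775 + 1·645 + 6·845 + 7·255 = 8275.
Set Σw·y/Σw = 417: (8275 + 211w) = 417·(15 + w).
So w = (417·15 − 8275)/(211 − 417) = -2020/-206 ≈ 9.81.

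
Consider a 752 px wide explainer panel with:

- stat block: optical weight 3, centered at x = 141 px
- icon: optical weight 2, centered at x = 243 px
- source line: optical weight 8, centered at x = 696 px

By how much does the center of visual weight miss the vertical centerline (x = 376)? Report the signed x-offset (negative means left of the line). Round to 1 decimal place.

≈ 122.2 px

Weights sum to 3 + 2 + 8 = 13.
Σw·x = 3·141 + 2·243 + 8·696 = 6477, so x̄ = 6477/13 ≈ 498.23.
Against x = 376, that's 498.23 − 376 = 122.23.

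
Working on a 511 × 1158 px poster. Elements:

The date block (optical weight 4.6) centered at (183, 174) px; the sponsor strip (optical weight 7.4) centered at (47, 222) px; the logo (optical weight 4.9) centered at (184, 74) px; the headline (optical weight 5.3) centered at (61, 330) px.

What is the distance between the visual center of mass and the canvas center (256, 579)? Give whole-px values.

≈ 402 px

Total weight = 4.6 + 7.4 + 4.9 + 5.3 = 22.2.
x: (4.6·183 + 7.4·47 + 4.9·184 + 5.3·61) / 22.2 = 2414.5 / 22.2 ≈ 108.76
y: (4.6·174 + 7.4·222 + 4.9·74 + 5.3·330) / 22.2 = 4554.8 / 22.2 ≈ 205.17
Offset from (256, 579): Δx ≈ -147.24, Δy ≈ -373.83; distance = √(Δx² + Δy²) ≈ 401.78.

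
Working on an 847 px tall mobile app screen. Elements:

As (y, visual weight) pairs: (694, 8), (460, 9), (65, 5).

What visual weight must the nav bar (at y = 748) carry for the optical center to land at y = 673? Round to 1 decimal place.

Known weights sum to 8 + 9 + 5 = 22; their moment is 8·694 + 9·460 + 5·65 = 10017.
Set Σw·y/Σw = 673: (10017 + 748w) = 673·(22 + w).
Solving: w = (673·22 − 10017) / (748 − 673) = 4789 / 75 ≈ 63.85.

w ≈ 63.9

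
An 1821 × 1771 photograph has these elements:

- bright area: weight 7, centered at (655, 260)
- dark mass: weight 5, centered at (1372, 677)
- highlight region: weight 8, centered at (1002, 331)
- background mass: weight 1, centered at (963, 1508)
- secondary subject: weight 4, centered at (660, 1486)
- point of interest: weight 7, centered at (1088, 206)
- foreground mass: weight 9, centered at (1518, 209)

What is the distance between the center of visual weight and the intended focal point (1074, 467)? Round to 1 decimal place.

≈ 14.7

Total weight = 7 + 5 + 8 + 1 + 4 + 7 + 9 = 41.
x-moment: 7·655 + 5·1372 + 8·1002 + 1·963 + 4·660 + 7·1088 + 9·1518 = 44342; centroid 44342/41 ≈ 1081.51.
y-moment: 7·260 + 5·677 + 8·331 + 1·1508 + 4·1486 + 7·206 + 9·209 = 18628; centroid 18628/41 ≈ 454.34.
From (1074, 467): dx = 7.51, dy = -12.66, so the distance is √(dx²+dy²) ≈ 14.72.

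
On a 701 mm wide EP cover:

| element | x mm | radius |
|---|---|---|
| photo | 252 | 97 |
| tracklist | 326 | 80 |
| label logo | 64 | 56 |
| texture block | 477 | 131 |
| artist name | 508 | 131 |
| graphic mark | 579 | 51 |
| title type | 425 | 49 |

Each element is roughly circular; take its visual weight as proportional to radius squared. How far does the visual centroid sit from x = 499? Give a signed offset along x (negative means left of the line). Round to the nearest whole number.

≈ -86 mm

Weights ∝ r²: photo 97² = 9409, tracklist 80² = 6400, label logo 56² = 3136, texture block 131² = 17161, artist name 131² = 17161, graphic mark 51² = 2601, title type 49² = 2401; Σw = 58269.
Σw·x = 24088161; x̄ = 24088161/58269 ≈ 413.40.
Against x = 499, that's 413.40 − 499 = -85.60.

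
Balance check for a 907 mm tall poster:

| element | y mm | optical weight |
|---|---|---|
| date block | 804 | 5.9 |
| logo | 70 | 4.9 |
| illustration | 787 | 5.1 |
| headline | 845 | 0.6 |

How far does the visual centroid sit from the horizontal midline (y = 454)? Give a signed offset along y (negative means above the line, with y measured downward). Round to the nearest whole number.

Σw = 5.9 + 4.9 + 5.1 + 0.6 = 16.5.
y: (5.9·804 + 4.9·70 + 5.1·787 + 0.6·845) / 16.5 = 9607.3 / 16.5 ≈ 582.26
Offset from y = 454: 582.26 − 454 ≈ 128.26.

≈ 128 mm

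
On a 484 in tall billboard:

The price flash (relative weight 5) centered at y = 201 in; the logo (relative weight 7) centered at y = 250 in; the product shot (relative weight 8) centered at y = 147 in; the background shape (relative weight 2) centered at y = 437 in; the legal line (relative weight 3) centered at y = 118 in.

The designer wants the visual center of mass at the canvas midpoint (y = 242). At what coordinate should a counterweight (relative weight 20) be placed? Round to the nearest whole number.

y ≈ 287

New total weight: (5 + 7 + 8 + 2 + 3) + 20 = 45.
y: target moment 45×242 = 10890; current 5·201 + 7·250 + 8·147 + 2·437 + 3·118 = 5159; the counterweight supplies 5731, so y = 5731/20 ≈ 286.55.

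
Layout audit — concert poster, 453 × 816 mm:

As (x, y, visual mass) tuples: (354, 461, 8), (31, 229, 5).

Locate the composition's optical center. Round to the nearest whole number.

Total weight = 8 + 5 = 13.
Σw·x = 8·354 + 5·31 = 2987, so x̄ = 2987/13 ≈ 229.77.
Σw·y = 8·461 + 5·229 = 4833, so ȳ = 4833/13 ≈ 371.77.

(230, 372)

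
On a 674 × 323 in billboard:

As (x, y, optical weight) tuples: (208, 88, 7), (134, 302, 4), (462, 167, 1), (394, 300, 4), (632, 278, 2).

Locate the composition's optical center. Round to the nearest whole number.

(294, 208)

Weights sum to 7 + 4 + 1 + 4 + 2 = 18.
x: (7·208 + 4·134 + 1·462 + 4·394 + 2·632) / 18 = 5294 / 18 ≈ 294.11
y: (7·88 + 4·302 + 1·167 + 4·300 + 2·278) / 18 = 3747 / 18 ≈ 208.17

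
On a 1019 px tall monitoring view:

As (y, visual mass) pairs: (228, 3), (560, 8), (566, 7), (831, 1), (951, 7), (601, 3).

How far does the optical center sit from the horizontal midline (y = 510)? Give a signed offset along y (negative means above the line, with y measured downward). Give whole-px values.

Σw = 3 + 8 + 7 + 1 + 7 + 3 = 29.
y: moment 18417 / weight 29 ≈ 635.07
Offset from y = 510: 635.07 − 510 ≈ 125.07.

≈ 125 px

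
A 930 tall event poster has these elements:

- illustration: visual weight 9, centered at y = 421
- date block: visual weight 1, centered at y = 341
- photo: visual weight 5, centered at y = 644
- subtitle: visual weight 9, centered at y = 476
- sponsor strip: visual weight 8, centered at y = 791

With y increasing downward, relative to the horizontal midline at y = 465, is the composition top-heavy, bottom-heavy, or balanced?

Σw = 9 + 1 + 5 + 9 + 8 = 32.
y-moment: 9·421 + 1·341 + 5·644 + 9·476 + 8·791 = 17962; centroid 17962/32 ≈ 561.31.
Since 561.3 is below (larger y than) 465, the composition reads bottom-heavy.

bottom-heavy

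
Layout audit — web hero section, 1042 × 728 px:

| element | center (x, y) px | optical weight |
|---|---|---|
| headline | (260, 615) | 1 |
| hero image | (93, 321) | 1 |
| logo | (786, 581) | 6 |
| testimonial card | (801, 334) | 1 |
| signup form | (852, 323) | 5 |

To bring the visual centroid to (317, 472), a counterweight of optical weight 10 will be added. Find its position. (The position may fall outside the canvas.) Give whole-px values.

(-252, 496)

New total weight: (1 + 1 + 6 + 1 + 5) + 10 = 24.
x: need Σw·x = 24·317 = 7608. Existing = 1·260 + 1·93 + 6·786 + 1·801 + 5·852 = 10130. Remainder -2522 / 10 ≈ -252.20.
y: need Σw·y = 24·472 = 11328. Existing = 1·615 + 1·321 + 6·581 + 1·334 + 5·323 = 6371. Remainder 4957 / 10 ≈ 495.70.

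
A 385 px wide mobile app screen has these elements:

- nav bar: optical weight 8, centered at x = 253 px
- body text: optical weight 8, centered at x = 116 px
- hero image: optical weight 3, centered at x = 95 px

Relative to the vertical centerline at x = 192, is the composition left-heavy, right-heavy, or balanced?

Total weight = 8 + 8 + 3 = 19.
Σw·x = 8·253 + 8·116 + 3·95 = 3237, so x̄ = 3237/19 ≈ 170.37.
170.4 lies left of the midline 192, so the layout is left-heavy.

left-heavy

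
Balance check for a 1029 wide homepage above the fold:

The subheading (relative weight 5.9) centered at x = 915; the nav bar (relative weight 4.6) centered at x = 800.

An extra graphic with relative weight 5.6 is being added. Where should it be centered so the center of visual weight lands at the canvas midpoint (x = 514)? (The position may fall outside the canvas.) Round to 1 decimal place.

x ≈ -143.4

New total weight: (5.9 + 4.6) + 5.6 = 16.1.
x: target moment 16.1×514 = 8275.4; current 5.9·915 + 4.6·800 = 9078.5; the extra graphic supplies -803.1, so x = -803.1/5.6 ≈ -143.41.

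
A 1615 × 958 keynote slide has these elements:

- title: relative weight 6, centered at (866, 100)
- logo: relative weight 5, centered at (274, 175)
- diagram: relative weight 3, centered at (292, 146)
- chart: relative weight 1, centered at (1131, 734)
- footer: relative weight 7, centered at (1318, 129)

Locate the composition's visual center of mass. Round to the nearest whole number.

(809, 161)

Weights sum to 6 + 5 + 3 + 1 + 7 = 22.
x: (6·866 + 5·274 + 3·292 + 1·1131 + 7·1318) / 22 = 17799 / 22 ≈ 809.05
y: (6·100 + 5·175 + 3·146 + 1·734 + 7·129) / 22 = 3550 / 22 ≈ 161.36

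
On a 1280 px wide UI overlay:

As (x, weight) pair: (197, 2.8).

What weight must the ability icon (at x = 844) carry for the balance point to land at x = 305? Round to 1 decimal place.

Known: weight 2.8 with moment 2.8·197 = 551.6.
Balance at x = 305 requires (551.6 + w·844) / (2.8 + w) = 305.
Solving: w = (305·2.8 − 551.6) / (844 − 305) = 302.4 / 539 ≈ 0.56.

w ≈ 0.6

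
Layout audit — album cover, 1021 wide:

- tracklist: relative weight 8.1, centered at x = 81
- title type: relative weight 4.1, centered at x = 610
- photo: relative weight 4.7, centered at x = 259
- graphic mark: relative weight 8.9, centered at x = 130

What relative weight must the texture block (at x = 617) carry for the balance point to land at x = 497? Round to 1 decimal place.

w ≈ 60.8

Existing Σw = 25.8 (8.1 + 4.1 + 4.7 + 8.9); existing moment 8.1·81 + 4.1·610 + 4.7·259 + 8.9·130 = 5531.4.
Balance at x = 497 requires (5531.4 + w·617) / (25.8 + w) = 497.
So w = (497·25.8 − 5531.4)/(617 − 497) = 7291.2/120 ≈ 60.76.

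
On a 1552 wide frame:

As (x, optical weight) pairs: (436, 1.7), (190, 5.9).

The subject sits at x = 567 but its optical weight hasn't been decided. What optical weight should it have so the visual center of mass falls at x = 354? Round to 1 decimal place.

w ≈ 3.9

Known weights sum to 1.7 + 5.9 = 7.6; their moment is 1.7·436 + 5.9·190 = 1862.2.
For the centroid to hit 354: (1862.2 + w·567) / (7.6 + w) = 354.
Solving: w = (354·7.6 − 1862.2) / (567 − 354) = 828.2 / 213 ≈ 3.89.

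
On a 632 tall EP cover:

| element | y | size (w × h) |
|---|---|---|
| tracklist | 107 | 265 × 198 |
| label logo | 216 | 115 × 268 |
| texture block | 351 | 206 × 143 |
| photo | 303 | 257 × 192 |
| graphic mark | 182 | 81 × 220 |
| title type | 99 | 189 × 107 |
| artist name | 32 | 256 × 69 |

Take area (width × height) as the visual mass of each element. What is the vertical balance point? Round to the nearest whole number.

y ≈ 199

Taking area as weight: tracklist 265·198 = 52470, label logo 115·268 = 30820, texture block 206·143 = 29458, photo 257·192 = 49344, graphic mark 81·220 = 17820, title type 189·107 = 20223, artist name 256·69 = 17664. Sum 217799.
y: moment 43372965 / weight 217799 ≈ 199.14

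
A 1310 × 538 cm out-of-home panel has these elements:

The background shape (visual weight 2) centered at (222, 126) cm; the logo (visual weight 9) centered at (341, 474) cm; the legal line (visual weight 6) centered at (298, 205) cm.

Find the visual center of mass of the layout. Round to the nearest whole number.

Total weight = 2 + 9 + 6 = 17.
x-moment: 2·222 + 9·341 + 6·298 = 5301; centroid 5301/17 ≈ 311.82.
y-moment: 2·126 + 9·474 + 6·205 = 5748; centroid 5748/17 ≈ 338.12.

(312, 338)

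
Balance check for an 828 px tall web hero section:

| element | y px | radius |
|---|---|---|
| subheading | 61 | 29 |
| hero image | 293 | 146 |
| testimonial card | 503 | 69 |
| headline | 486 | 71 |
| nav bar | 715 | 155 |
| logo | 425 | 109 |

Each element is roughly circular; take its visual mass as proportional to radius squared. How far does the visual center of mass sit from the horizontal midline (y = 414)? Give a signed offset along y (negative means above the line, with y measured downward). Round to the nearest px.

Weights ∝ r²: subheading 29² = 841, hero image 146² = 21316, testimonial card 69² = 4761, headline 71² = 5041, nav bar 155² = 24025, logo 109² = 11881; Σw = 67865.
y: moment 33368898 / weight 67865 ≈ 491.70
Difference: 491.70 − 414 ≈ 77.70.

≈ 78 px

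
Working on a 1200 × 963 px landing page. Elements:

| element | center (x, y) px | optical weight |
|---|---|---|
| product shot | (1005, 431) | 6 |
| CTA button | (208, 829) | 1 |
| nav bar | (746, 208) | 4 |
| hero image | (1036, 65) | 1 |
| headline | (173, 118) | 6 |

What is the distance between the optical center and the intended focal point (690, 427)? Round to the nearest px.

Σw = 6 + 1 + 4 + 1 + 6 = 18.
x-moment: 6·1005 + 1·208 + 4·746 + 1·1036 + 6·173 = 11296; centroid 11296/18 ≈ 627.56.
y-moment: 6·431 + 1·829 + 4·208 + 1·65 + 6·118 = 5020; centroid 5020/18 ≈ 278.89.
Offset from (690, 427): Δx ≈ -62.44, Δy ≈ -148.11; distance = √(Δx² + Δy²) ≈ 160.74.

≈ 161 px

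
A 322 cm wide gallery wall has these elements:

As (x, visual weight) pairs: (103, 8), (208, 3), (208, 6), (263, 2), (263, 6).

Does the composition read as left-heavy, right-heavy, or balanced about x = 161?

right-heavy

Total weight = 8 + 3 + 6 + 2 + 6 = 25.
Σw·x = 8·103 + 3·208 + 6·208 + 2·263 + 6·263 = 4800, so x̄ = 4800/25 ≈ 192.00.
192.0 lies right of the midline 161, so the layout is right-heavy.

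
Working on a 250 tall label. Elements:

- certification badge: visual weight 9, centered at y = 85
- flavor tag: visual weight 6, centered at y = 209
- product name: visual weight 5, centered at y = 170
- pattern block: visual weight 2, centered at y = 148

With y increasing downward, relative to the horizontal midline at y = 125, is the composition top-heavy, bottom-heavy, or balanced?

bottom-heavy

Σw = 9 + 6 + 5 + 2 = 22.
y-moment: 9·85 + 6·209 + 5·170 + 2·148 = 3165; centroid 3165/22 ≈ 143.86.
143.9 vs midline 125 → bottom-heavy.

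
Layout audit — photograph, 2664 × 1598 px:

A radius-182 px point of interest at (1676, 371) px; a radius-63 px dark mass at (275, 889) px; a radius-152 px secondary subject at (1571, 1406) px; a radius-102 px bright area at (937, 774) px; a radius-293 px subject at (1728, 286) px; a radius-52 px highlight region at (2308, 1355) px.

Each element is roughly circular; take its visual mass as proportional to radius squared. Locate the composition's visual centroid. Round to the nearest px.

r² weights: point of interest 182² = 33124, dark mass 63² = 3969, secondary subject 152² = 23104, bright area 102² = 10404, subject 293² = 85849, highlight region 52² = 2704. Total = 159154.
x: (33124·1676 + 3969·275 + 23104·1571 + 10404·937 + 85849·1728 + 2704·2308) / 159154 = 257240135 / 159154 ≈ 1616.30
y: (33124·371 + 3969·889 + 23104·1406 + 10404·774 + 85849·286 + 2704·1355) / 159154 = 84571099 / 159154 ≈ 531.38

(1616, 531)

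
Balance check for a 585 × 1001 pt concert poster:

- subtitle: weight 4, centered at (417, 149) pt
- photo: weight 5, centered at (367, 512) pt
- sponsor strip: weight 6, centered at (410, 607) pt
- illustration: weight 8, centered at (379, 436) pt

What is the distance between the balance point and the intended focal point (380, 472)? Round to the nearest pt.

≈ 27 pt

Total weight = 4 + 5 + 6 + 8 = 23.
x: (4·417 + 5·367 + 6·410 + 8·379) / 23 = 8995 / 23 ≈ 391.09
y: (4·149 + 5·512 + 6·607 + 8·436) / 23 = 10286 / 23 ≈ 447.22
Relative to (380, 472): Δ = (11.09, -24.78); |Δ| = √(11.09² + -24.78²) ≈ 27.15.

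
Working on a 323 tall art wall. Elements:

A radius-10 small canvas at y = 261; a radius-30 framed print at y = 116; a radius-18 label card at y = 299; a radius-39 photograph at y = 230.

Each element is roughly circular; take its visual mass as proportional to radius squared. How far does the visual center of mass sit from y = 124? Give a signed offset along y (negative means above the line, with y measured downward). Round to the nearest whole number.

Weights ∝ r²: small canvas 10² = 100, framed print 30² = 900, label card 18² = 324, photograph 39² = 1521; Σw = 2845.
Σw·y = 100·261 + 900·116 + 324·299 + 1521·230 = 577206, so ȳ = 577206/2845 ≈ 202.88.
Difference: 202.88 − 124 ≈ 78.88.

≈ 79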